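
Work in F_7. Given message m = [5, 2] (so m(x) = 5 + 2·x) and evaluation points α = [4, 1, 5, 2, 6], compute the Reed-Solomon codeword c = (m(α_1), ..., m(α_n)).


c = [6, 0, 1, 2, 3]

Message polynomial: m(x) = 5 + 2·x (mod 7).
For each evaluation point α_i, compute m(α_i) mod 7:
  α_1 = 4: Horner steps 2 → 6, so m(4) = 6.
  α_2 = 1: Horner steps 2 → 0, so m(1) = 0.
  α_3 = 5: Horner steps 2 → 1, so m(5) = 1.
  α_4 = 2: Horner steps 2 → 2, so m(2) = 2.
  α_5 = 6: Horner steps 2 → 3, so m(6) = 3.
Codeword c = [6, 0, 1, 2, 3] ∈ F_7^5.


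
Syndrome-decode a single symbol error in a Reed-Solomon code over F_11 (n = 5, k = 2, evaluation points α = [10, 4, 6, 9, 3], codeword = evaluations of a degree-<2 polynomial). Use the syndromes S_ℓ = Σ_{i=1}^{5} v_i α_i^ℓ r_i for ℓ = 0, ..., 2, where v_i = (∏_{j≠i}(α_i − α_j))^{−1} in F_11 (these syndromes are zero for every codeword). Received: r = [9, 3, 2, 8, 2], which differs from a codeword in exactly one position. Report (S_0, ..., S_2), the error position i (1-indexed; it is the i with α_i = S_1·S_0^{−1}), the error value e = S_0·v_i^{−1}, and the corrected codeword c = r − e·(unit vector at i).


S = (5, 8, 4), error at position 3, error magnitude e = 8, c = [9, 3, 5, 8, 2].

Step 1: column multipliers v_i = (∏_{j≠i}(α_i − α_j))^{−1} mod 11.
  i = 1 (α = 10): (10−4)(10−6)(10−9)(10−3) = 6·4·1·7 = 168 ≡ 3, so v_1 = 3^{−1} = 4 (mod 11).
  i = 2 (α = 4): (4−10)(4−6)(4−9)(4−3) = (−6)·(−2)·(−5)·1 = −60 ≡ 6, so v_2 = 6^{−1} = 2 (mod 11).
  i = 3 (α = 6): (6−10)(6−4)(6−9)(6−3) = (−4)·2·(−3)·3 = 72 ≡ 6, so v_3 = 6^{−1} = 2 (mod 11).
  i = 4 (α = 9): (9−10)(9−4)(9−6)(9−3) = (−1)·5·3·6 = −90 ≡ 9, so v_4 = 9^{−1} = 5 (mod 11).
  i = 5 (α = 3): (3−10)(3−4)(3−6)(3−9) = (−7)·(−1)·(−3)·(−6) = 126 ≡ 5, so v_5 = 5^{−1} = 9 (mod 11).
  v = [4, 2, 2, 5, 9].
Step 2: syndromes of r = [9, 3, 2, 8, 2] (all sums mod 11).
  S_0 = Σ v_i r_i = 4·9 + 2·3 + 2·2 + 5·8 + 9·2 = 104 ≡ 5.
  S_1 = Σ v_i α_i r_i = 4·10·9 + 2·4·3 + 2·6·2 + 5·9·8 + 9·3·2 = 822 ≡ 8.
  α_i^2 mod 11 = [1, 5, 3, 4, 9].
  S_2 = Σ v_i α_i^2 r_i = 4·1·9 + 2·5·3 + 2·3·2 + 5·4·8 + 9·9·2 = 400 ≡ 4.
  S = (5, 8, 4) ≠ 0, so r is not a codeword (an error is present).
Step 3: locate the error. For a single error e at position i, S_ℓ = v_i·e·α_i^ℓ, so α_err = S_1/S_0.
  S_0^{−1} = 5^{−1} = 9 (mod 11), so α_err = 8·9 = 72 ≡ 6 = α_3. Error position i = 3.
  Consistency check: S_2/S_1 = 4·7 = 28 ≡ 6 = α_err ✓ (single-error assumption holds).
Step 4: error magnitude e = S_0/v_3 = S_0·∏_{j≠3}(α_3 − α_j) = 5·6 = 30 ≡ 8 (mod 11).
Step 5: correct position 3: c_3 = r_3 − e = 2 − 8 ≡ 5 (mod 11). Hence c = [9, 3, 5, 8, 2].
  Check: interpolating c through the α_i gives m(x) = 10 + 1·x (degree < 2) with m(α_i) = c_i for every i, so c is indeed a codeword.


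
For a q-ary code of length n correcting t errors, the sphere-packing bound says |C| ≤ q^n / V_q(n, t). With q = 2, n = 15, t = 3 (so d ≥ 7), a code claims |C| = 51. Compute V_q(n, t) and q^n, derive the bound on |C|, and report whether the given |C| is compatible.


V_q(n, t) = 576, q^n = 32768, Hamming bound = 56, |C| = 51 ≤ bound (satisfied).

Step 1: Compute V_q(n, t) = Σ_{j=0}^3 C(n, j) (q−1)^j.
  j = 0: C(15,0)·(1)^0 = 1·1 = 1.
  j = 1: C(15,1)·(1)^1 = 15·1 = 15.
  j = 2: C(15,2)·(1)^2 = 105·1 = 105.
  j = 3: C(15,3)·(1)^3 = 455·1 = 455.
  V_q(n, t) = 1 + 15 + 105 + 455 = 576.
Step 2: q^n = 2^15 = 32768.
Step 3: Hamming bound ⌊q^n / V_q(n,t)⌋ = ⌊32768/576⌋ = 56.
Step 4: Compare |C| = 51 to 56: satisfied.
The claimed |C| lies below the Hamming bound.


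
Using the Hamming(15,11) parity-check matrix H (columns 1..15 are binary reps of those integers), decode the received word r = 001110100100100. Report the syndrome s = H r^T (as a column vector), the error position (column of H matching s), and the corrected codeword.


s = (0, 0, 1, 0)^T, error position = 2, corrected codeword c = 011110100100100

Compute s = H r^T mod 2 one row at a time:
  s_1 = 0 + 0 + 1 + 0 + 0 + 1 + 0 + 0 = 2 ≡ 0 (mod 2).
  s_2 = 1 + 1 + 0 + 1 + 0 + 1 + 0 + 0 = 4 ≡ 0 (mod 2).
  s_3 = 0 + 1 + 0 + 1 + 1 + 0 + 0 + 0 = 3 ≡ 1 (mod 2).
  s_4 = 0 + 1 + 1 + 1 + 0 + 0 + 1 + 0 = 4 ≡ 0 (mod 2).
s = (0, 0, 1, 0)^T — this equals column 2 of H (binary 0010), so error is at position 2.
Correct: flip bit 2 of r = 001110100100100 to get c = 011110100100100.


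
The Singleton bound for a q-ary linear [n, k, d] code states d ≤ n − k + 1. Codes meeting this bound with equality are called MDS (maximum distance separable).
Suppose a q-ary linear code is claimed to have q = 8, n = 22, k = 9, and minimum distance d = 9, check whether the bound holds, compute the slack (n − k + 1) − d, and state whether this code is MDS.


Singleton RHS = n − k + 1 = 14, slack = 5, bound satisfied, not MDS.

Singleton bound: d ≤ n − k + 1.
Here n = 22, k = 9, so n − k + 1 = 14.
Given d = 9, check d ≤ 14: YES.
Slack = (n − k + 1) − d = 5.
The code is NOT MDS (slack = 5 > 0).
Description: the claimed parameters are [22, 9, 9]_8; such a code would be non-MDS.


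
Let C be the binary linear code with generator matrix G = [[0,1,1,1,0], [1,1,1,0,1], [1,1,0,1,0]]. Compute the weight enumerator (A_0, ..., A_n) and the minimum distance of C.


Weight distribution: A_0 = 1, A_2 = 2, A_3 = 4, A_4 = 1. Minimum distance d = 2.

Enumerate all 2^3 = 8 messages m ∈ F_2^3.
For each, compute codeword c = mG in F_2^5, then tally its weight.
  m = 000 → c = 00000, weight = 0.
  m = 100 → c = 01110, weight = 3.
  m = 010 → c = 11101, weight = 4.
  m = 110 → c = 10011, weight = 3.
  m = 001 → c = 11010, weight = 3.
  m = 101 → c = 10100, weight = 2.
  m = 011 → c = 00111, weight = 3.
  m = 111 → c = 01001, weight = 2.
Tally weights:
  weight 0: 1 codewords.
  weight 2: 2 codewords.
  weight 3: 4 codewords.
  weight 4: 1 codewords.
Minimum distance d = smallest w > 0 with A_w > 0 = 2.
Sanity: Σ A_w = 8 = 2^3 = 8 ✓.


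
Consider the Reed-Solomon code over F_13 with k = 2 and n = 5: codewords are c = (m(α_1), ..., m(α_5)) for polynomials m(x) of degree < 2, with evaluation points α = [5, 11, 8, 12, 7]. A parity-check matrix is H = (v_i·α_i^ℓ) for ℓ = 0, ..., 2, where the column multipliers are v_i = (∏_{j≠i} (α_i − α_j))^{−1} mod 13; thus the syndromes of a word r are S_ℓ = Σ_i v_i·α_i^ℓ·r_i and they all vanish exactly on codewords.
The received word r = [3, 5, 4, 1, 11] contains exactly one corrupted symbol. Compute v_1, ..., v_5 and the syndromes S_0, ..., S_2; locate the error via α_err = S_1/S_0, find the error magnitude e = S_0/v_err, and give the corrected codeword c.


S = (10, 5, 9), error at position 5, error magnitude e = 3, c = [3, 5, 4, 1, 8].

Step 1: column multipliers v_i = (∏_{j≠i}(α_i − α_j))^{−1} mod 13.
  i = 1 (α = 5): (5−11)(5−8)(5−12)(5−7) = (−6)·(−3)·(−7)·(−2) = 252 ≡ 5, so v_1 = 5^{−1} = 8 (mod 13).
  i = 2 (α = 11): (11−5)(11−8)(11−12)(11−7) = 6·3·(−1)·4 = −72 ≡ 6, so v_2 = 6^{−1} = 11 (mod 13).
  i = 3 (α = 8): (8−5)(8−11)(8−12)(8−7) = 3·(−3)·(−4)·1 = 36 ≡ 10, so v_3 = 10^{−1} = 4 (mod 13).
  i = 4 (α = 12): (12−5)(12−11)(12−8)(12−7) = 7·1·4·5 = 140 ≡ 10, so v_4 = 10^{−1} = 4 (mod 13).
  i = 5 (α = 7): (7−5)(7−11)(7−8)(7−12) = 2·(−4)·(−1)·(−5) = −40 ≡ 12, so v_5 = 12^{−1} = 12 (mod 13).
  v = [8, 11, 4, 4, 12].
Step 2: syndromes of r = [3, 5, 4, 1, 11] (all sums mod 13).
  S_0 = Σ v_i r_i = 8·3 + 11·5 + 4·4 + 4·1 + 12·11 = 231 ≡ 10.
  S_1 = Σ v_i α_i r_i = 8·5·3 + 11·11·5 + 4·8·4 + 4·12·1 + 12·7·11 = 1825 ≡ 5.
  α_i^2 mod 13 = [12, 4, 12, 1, 10].
  S_2 = Σ v_i α_i^2 r_i = 8·12·3 + 11·4·5 + 4·12·4 + 4·1·1 + 12·10·11 = 2024 ≡ 9.
  S = (10, 5, 9) ≠ 0, so r is not a codeword (an error is present).
Step 3: locate the error. For a single error e at position i, S_ℓ = v_i·e·α_i^ℓ, so α_err = S_1/S_0.
  S_0^{−1} = 10^{−1} = 4 (mod 13), so α_err = 5·4 = 20 ≡ 7 = α_5. Error position i = 5.
  Consistency check: S_2/S_1 = 9·8 = 72 ≡ 7 = α_err ✓ (single-error assumption holds).
Step 4: error magnitude e = S_0/v_5 = S_0·∏_{j≠5}(α_5 − α_j) = 10·12 = 120 ≡ 3 (mod 13).
Step 5: correct position 5: c_5 = r_5 − e = 11 − 3 ≡ 8 (mod 13). Hence c = [3, 5, 4, 1, 8].
  Check: interpolating c through the α_i gives m(x) = 10 + 9·x (degree < 2) with m(α_i) = c_i for every i, so c is indeed a codeword.


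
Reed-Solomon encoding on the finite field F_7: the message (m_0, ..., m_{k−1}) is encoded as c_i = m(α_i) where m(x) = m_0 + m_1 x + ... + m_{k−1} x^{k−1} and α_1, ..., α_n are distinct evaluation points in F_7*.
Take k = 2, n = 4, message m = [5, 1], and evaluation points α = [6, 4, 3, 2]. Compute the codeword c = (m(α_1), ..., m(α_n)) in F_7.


c = [4, 2, 1, 0]

Message polynomial: m(x) = 5 + 1·x (mod 7).
For each evaluation point α_i, compute m(α_i) mod 7:
  α_1 = 6: Horner steps 1 → 4, so m(6) = 4.
  α_2 = 4: Horner steps 1 → 2, so m(4) = 2.
  α_3 = 3: Horner steps 1 → 1, so m(3) = 1.
  α_4 = 2: Horner steps 1 → 0, so m(2) = 0.
Codeword c = [4, 2, 1, 0] ∈ F_7^4.


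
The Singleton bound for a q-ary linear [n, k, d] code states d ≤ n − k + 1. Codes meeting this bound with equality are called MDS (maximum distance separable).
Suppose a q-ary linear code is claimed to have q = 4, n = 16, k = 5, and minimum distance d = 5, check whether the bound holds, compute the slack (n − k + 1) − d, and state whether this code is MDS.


Singleton RHS = n − k + 1 = 12, slack = 7, bound satisfied, not MDS.

Singleton bound: d ≤ n − k + 1.
Here n = 16, k = 5, so n − k + 1 = 12.
Given d = 5, check d ≤ 12: YES.
Slack = (n − k + 1) − d = 7.
The code is NOT MDS (slack = 7 > 0).
Description: the claimed parameters are [16, 5, 5]_4; such a code would be non-MDS.


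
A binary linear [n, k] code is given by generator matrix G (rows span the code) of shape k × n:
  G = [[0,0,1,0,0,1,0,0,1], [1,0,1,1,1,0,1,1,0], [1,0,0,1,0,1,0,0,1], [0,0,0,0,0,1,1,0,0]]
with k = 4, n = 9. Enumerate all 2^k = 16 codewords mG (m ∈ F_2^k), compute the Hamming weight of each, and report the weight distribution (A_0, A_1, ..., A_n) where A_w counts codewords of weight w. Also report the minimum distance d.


Weight distribution: A_0 = 1, A_2 = 1, A_3 = 5, A_4 = 3, A_5 = 2, A_6 = 3, A_7 = 1. Minimum distance d = 2.

Enumerate all 2^4 = 16 messages m ∈ F_2^4.
For each, compute codeword c = mG in F_2^9, then tally its weight.
  m = 0000 → c = 000000000, weight = 0.
  m = 1000 → c = 001001001, weight = 3.
  m = 0100 → c = 101110110, weight = 6.
  m = 1100 → c = 100111111, weight = 7.
  m = 0010 → c = 100101001, weight = 4.
  m = 1010 → c = 101100000, weight = 3.
  m = 0110 → c = 001011111, weight = 6.
  m = 1110 → c = 000010110, weight = 3.
  m = 0001 → c = 000001100, weight = 2.
  m = 1001 → c = 001000101, weight = 3.
  m = 0101 → c = 101111010, weight = 6.
  m = 1101 → c = 100110011, weight = 5.
  m = 0011 → c = 100100101, weight = 4.
  m = 1011 → c = 101101100, weight = 5.
  m = 0111 → c = 001010011, weight = 4.
  m = 1111 → c = 000011010, weight = 3.
Tally weights:
  weight 0: 1 codewords.
  weight 2: 1 codewords.
  weight 3: 5 codewords.
  weight 4: 3 codewords.
  weight 5: 2 codewords.
  weight 6: 3 codewords.
  weight 7: 1 codewords.
Minimum distance d = smallest w > 0 with A_w > 0 = 2.
Sanity: Σ A_w = 16 = 2^4 = 16 ✓.


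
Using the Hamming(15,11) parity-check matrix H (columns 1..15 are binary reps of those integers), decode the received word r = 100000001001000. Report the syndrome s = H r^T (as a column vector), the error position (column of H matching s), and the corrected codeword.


s = (0, 1, 0, 0)^T, error position = 4, corrected codeword c = 100100001001000

Compute s = H r^T mod 2 one row at a time:
  s_1 = 0 + 1 + 0 + 0 + 1 + 0 + 0 + 0 = 2 ≡ 0 (mod 2).
  s_2 = 0 + 0 + 0 + 0 + 1 + 0 + 0 + 0 = 1 ≡ 1 (mod 2).
  s_3 = 0 + 0 + 0 + 0 + 0 + 0 + 0 + 0 = 0 ≡ 0 (mod 2).
  s_4 = 1 + 0 + 0 + 0 + 1 + 0 + 0 + 0 = 2 ≡ 0 (mod 2).
s = (0, 1, 0, 0)^T — this equals column 4 of H (binary 0100), so error is at position 4.
Correct: flip bit 4 of r = 100000001001000 to get c = 100100001001000.


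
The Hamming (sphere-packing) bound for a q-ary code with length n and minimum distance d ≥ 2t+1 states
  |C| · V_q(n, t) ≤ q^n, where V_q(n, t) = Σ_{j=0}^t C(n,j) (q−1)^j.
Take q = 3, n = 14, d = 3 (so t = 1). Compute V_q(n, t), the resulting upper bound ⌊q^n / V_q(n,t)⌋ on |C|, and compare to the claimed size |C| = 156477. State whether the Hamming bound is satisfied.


V_q(n, t) = 29, q^n = 4782969, Hamming bound = 164929, |C| = 156477 ≤ bound (satisfied).

Step 1: Compute V_q(n, t) = Σ_{j=0}^1 C(n, j) (q−1)^j.
  j = 0: C(14,0)·(2)^0 = 1·1 = 1.
  j = 1: C(14,1)·(2)^1 = 14·2 = 28.
  V_q(n, t) = 1 + 28 = 29.
Step 2: q^n = 3^14 = 4782969.
Step 3: Hamming bound ⌊q^n / V_q(n,t)⌋ = ⌊4782969/29⌋ = 164929.
Step 4: Compare |C| = 156477 to 164929: satisfied.
The claimed |C| lies below the Hamming bound.


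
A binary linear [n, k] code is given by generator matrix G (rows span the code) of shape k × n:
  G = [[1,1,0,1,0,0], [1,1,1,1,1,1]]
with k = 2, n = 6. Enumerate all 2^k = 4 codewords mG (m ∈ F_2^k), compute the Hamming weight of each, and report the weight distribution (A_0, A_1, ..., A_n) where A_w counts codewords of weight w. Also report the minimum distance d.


Weight distribution: A_0 = 1, A_3 = 2, A_6 = 1. Minimum distance d = 3.

Enumerate all 2^2 = 4 messages m ∈ F_2^2.
For each, compute codeword c = mG in F_2^6, then tally its weight.
  m = 00 → c = 000000, weight = 0.
  m = 10 → c = 110100, weight = 3.
  m = 01 → c = 111111, weight = 6.
  m = 11 → c = 001011, weight = 3.
Tally weights:
  weight 0: 1 codewords.
  weight 3: 2 codewords.
  weight 6: 1 codewords.
Minimum distance d = smallest w > 0 with A_w > 0 = 3.
Sanity: Σ A_w = 4 = 2^2 = 4 ✓.


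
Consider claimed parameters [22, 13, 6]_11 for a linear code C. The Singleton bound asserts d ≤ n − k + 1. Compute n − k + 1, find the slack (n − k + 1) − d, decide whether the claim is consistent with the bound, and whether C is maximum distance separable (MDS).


Singleton RHS = n − k + 1 = 10, slack = 4, bound satisfied, not MDS.

Singleton bound: d ≤ n − k + 1.
Here n = 22, k = 13, so n − k + 1 = 10.
Given d = 6, check d ≤ 10: YES.
Slack = (n − k + 1) − d = 4.
The code is NOT MDS (slack = 4 > 0).
Description: the claimed parameters are [22, 13, 6]_11; such a code would be non-MDS.


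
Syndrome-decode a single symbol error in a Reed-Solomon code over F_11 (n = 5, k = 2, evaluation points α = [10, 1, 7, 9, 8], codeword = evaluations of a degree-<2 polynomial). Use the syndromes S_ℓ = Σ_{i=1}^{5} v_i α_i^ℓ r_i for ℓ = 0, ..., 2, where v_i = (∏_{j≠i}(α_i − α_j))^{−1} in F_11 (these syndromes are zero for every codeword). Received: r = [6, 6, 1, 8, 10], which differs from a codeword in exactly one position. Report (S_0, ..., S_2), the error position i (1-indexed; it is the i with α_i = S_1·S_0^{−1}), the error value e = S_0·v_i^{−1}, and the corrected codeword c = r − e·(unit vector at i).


S = (7, 7, 7), error at position 2, error magnitude e = 4, c = [6, 2, 1, 8, 10].

Step 1: column multipliers v_i = (∏_{j≠i}(α_i − α_j))^{−1} mod 11.
  i = 1 (α = 10): (10−1)(10−7)(10−9)(10−8) = 9·3·1·2 = 54 ≡ 10, so v_1 = 10^{−1} = 10 (mod 11).
  i = 2 (α = 1): (1−10)(1−7)(1−9)(1−8) = (−9)·(−6)·(−8)·(−7) = 3024 ≡ 10, so v_2 = 10^{−1} = 10 (mod 11).
  i = 3 (α = 7): (7−10)(7−1)(7−9)(7−8) = (−3)·6·(−2)·(−1) = −36 ≡ 8, so v_3 = 8^{−1} = 7 (mod 11).
  i = 4 (α = 9): (9−10)(9−1)(9−7)(9−8) = (−1)·8·2·1 = −16 ≡ 6, so v_4 = 6^{−1} = 2 (mod 11).
  i = 5 (α = 8): (8−10)(8−1)(8−7)(8−9) = (−2)·7·1·(−1) = 14 ≡ 3, so v_5 = 3^{−1} = 4 (mod 11).
  v = [10, 10, 7, 2, 4].
Step 2: syndromes of r = [6, 6, 1, 8, 10] (all sums mod 11).
  S_0 = Σ v_i r_i = 10·6 + 10·6 + 7·1 + 2·8 + 4·10 = 183 ≡ 7.
  S_1 = Σ v_i α_i r_i = 10·10·6 + 10·1·6 + 7·7·1 + 2·9·8 + 4·8·10 = 1173 ≡ 7.
  α_i^2 mod 11 = [1, 1, 5, 4, 9].
  S_2 = Σ v_i α_i^2 r_i = 10·1·6 + 10·1·6 + 7·5·1 + 2·4·8 + 4·9·10 = 579 ≡ 7.
  S = (7, 7, 7) ≠ 0, so r is not a codeword (an error is present).
Step 3: locate the error. For a single error e at position i, S_ℓ = v_i·e·α_i^ℓ, so α_err = S_1/S_0.
  S_0^{−1} = 7^{−1} = 8 (mod 11), so α_err = 7·8 = 56 ≡ 1 = α_2. Error position i = 2.
  Consistency check: S_2/S_1 = 7·8 = 56 ≡ 1 = α_err ✓ (single-error assumption holds).
Step 4: error magnitude e = S_0/v_2 = S_0·∏_{j≠2}(α_2 − α_j) = 7·10 = 70 ≡ 4 (mod 11).
Step 5: correct position 2: c_2 = r_2 − e = 6 − 4 ≡ 2 (mod 11). Hence c = [6, 2, 1, 8, 10].
  Check: interpolating c through the α_i gives m(x) = 4 + 9·x (degree < 2) with m(α_i) = c_i for every i, so c is indeed a codeword.


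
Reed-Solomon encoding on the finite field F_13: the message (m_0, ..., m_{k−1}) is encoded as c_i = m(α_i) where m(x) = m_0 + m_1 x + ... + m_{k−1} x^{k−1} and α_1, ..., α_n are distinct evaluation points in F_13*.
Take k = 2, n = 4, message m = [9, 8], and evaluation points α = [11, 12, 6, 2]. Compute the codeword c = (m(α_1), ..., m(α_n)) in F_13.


c = [6, 1, 5, 12]

Message polynomial: m(x) = 9 + 8·x (mod 13).
For each evaluation point α_i, compute m(α_i) mod 13:
  α_1 = 11: Horner steps 8 → 6, so m(11) = 6.
  α_2 = 12: Horner steps 8 → 1, so m(12) = 1.
  α_3 = 6: Horner steps 8 → 5, so m(6) = 5.
  α_4 = 2: Horner steps 8 → 12, so m(2) = 12.
Codeword c = [6, 1, 5, 12] ∈ F_13^4.


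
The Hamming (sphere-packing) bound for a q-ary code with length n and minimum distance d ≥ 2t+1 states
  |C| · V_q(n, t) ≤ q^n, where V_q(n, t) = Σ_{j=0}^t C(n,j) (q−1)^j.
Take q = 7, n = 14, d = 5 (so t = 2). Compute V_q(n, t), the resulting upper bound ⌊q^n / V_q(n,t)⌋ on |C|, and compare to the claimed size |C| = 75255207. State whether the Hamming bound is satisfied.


V_q(n, t) = 3361, q^n = 678223072849, Hamming bound = 201792047, |C| = 75255207 ≤ bound (satisfied).

Step 1: Compute V_q(n, t) = Σ_{j=0}^2 C(n, j) (q−1)^j.
  j = 0: C(14,0)·(6)^0 = 1·1 = 1.
  j = 1: C(14,1)·(6)^1 = 14·6 = 84.
  j = 2: C(14,2)·(6)^2 = 91·36 = 3276.
  V_q(n, t) = 1 + 84 + 3276 = 3361.
Step 2: q^n = 7^14 = 678223072849.
Step 3: Hamming bound ⌊q^n / V_q(n,t)⌋ = ⌊678223072849/3361⌋ = 201792047.
Step 4: Compare |C| = 75255207 to 201792047: satisfied.
The claimed |C| lies below the Hamming bound.


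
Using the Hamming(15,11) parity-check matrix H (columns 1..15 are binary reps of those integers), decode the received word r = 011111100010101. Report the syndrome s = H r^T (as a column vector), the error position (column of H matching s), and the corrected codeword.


s = (1, 0, 0, 0)^T, error position = 8, corrected codeword c = 011111110010101

Compute s = H r^T mod 2 one row at a time:
  s_1 = 0 + 0 + 0 + 1 + 0 + 1 + 0 + 1 = 3 ≡ 1 (mod 2).
  s_2 = 1 + 1 + 1 + 1 + 0 + 1 + 0 + 1 = 6 ≡ 0 (mod 2).
  s_3 = 1 + 1 + 1 + 1 + 0 + 1 + 0 + 1 = 6 ≡ 0 (mod 2).
  s_4 = 0 + 1 + 1 + 1 + 0 + 1 + 1 + 1 = 6 ≡ 0 (mod 2).
s = (1, 0, 0, 0)^T — this equals column 8 of H (binary 1000), so error is at position 8.
Correct: flip bit 8 of r = 011111100010101 to get c = 011111110010101.


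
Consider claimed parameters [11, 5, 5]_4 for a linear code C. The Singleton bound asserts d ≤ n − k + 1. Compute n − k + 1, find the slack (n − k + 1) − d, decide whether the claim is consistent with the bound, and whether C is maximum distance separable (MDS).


Singleton RHS = n − k + 1 = 7, slack = 2, bound satisfied, not MDS.

Singleton bound: d ≤ n − k + 1.
Here n = 11, k = 5, so n − k + 1 = 7.
Given d = 5, check d ≤ 7: YES.
Slack = (n − k + 1) − d = 2.
The code is NOT MDS (slack = 2 > 0).
Description: the claimed parameters are [11, 5, 5]_4; such a code would be non-MDS.


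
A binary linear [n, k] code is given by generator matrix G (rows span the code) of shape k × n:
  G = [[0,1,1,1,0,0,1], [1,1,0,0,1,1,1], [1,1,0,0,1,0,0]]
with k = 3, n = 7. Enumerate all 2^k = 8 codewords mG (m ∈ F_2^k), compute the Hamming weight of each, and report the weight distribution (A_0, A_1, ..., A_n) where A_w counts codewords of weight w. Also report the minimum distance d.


Weight distribution: A_0 = 1, A_2 = 1, A_3 = 1, A_4 = 2, A_5 = 3. Minimum distance d = 2.

Enumerate all 2^3 = 8 messages m ∈ F_2^3.
For each, compute codeword c = mG in F_2^7, then tally its weight.
  m = 000 → c = 0000000, weight = 0.
  m = 100 → c = 0111001, weight = 4.
  m = 010 → c = 1100111, weight = 5.
  m = 110 → c = 1011110, weight = 5.
  m = 001 → c = 1100100, weight = 3.
  m = 101 → c = 1011101, weight = 5.
  m = 011 → c = 0000011, weight = 2.
  m = 111 → c = 0111010, weight = 4.
Tally weights:
  weight 0: 1 codewords.
  weight 2: 1 codewords.
  weight 3: 1 codewords.
  weight 4: 2 codewords.
  weight 5: 3 codewords.
Minimum distance d = smallest w > 0 with A_w > 0 = 2.
Sanity: Σ A_w = 8 = 2^3 = 8 ✓.


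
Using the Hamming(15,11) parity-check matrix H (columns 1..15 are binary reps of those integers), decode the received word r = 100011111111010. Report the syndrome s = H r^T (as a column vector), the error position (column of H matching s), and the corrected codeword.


s = (0, 1, 1, 1)^T, error position = 7, corrected codeword c = 100011011111010

Compute s = H r^T mod 2 one row at a time:
  s_1 = 1 + 1 + 1 + 1 + 1 + 0 + 1 + 0 = 6 ≡ 0 (mod 2).
  s_2 = 0 + 1 + 1 + 1 + 1 + 0 + 1 + 0 = 5 ≡ 1 (mod 2).
  s_3 = 0 + 0 + 1 + 1 + 1 + 1 + 1 + 0 = 5 ≡ 1 (mod 2).
  s_4 = 1 + 0 + 1 + 1 + 1 + 1 + 0 + 0 = 5 ≡ 1 (mod 2).
s = (0, 1, 1, 1)^T — this equals column 7 of H (binary 0111), so error is at position 7.
Correct: flip bit 7 of r = 100011111111010 to get c = 100011011111010.


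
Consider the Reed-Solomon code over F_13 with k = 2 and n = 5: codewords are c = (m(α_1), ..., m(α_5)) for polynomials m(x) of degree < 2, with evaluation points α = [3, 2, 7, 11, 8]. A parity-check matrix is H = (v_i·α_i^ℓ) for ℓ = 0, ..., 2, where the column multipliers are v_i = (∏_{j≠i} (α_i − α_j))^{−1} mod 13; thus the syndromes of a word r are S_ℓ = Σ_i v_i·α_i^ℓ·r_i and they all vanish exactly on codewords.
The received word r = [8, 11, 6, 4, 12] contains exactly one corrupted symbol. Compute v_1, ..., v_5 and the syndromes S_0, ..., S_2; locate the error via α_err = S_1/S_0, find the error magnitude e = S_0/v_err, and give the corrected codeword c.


S = (10, 7, 1), error at position 2, error magnitude e = 9, c = [8, 2, 6, 4, 12].

Step 1: column multipliers v_i = (∏_{j≠i}(α_i − α_j))^{−1} mod 13.
  i = 1 (α = 3): (3−2)(3−7)(3−11)(3−8) = 1·(−4)·(−8)·(−5) = −160 ≡ 9, so v_1 = 9^{−1} = 3 (mod 13).
  i = 2 (α = 2): (2−3)(2−7)(2−11)(2−8) = (−1)·(−5)·(−9)·(−6) = 270 ≡ 10, so v_2 = 10^{−1} = 4 (mod 13).
  i = 3 (α = 7): (7−3)(7−2)(7−11)(7−8) = 4·5·(−4)·(−1) = 80 ≡ 2, so v_3 = 2^{−1} = 7 (mod 13).
  i = 4 (α = 11): (11−3)(11−2)(11−7)(11−8) = 8·9·4·3 = 864 ≡ 6, so v_4 = 6^{−1} = 11 (mod 13).
  i = 5 (α = 8): (8−3)(8−2)(8−7)(8−11) = 5·6·1·(−3) = −90 ≡ 1, so v_5 = 1^{−1} = 1 (mod 13).
  v = [3, 4, 7, 11, 1].
Step 2: syndromes of r = [8, 11, 6, 4, 12] (all sums mod 13).
  S_0 = Σ v_i r_i = 3·8 + 4·11 + 7·6 + 11·4 + 1·12 = 166 ≡ 10.
  S_1 = Σ v_i α_i r_i = 3·3·8 + 4·2·11 + 7·7·6 + 11·11·4 + 1·8·12 = 1034 ≡ 7.
  α_i^2 mod 13 = [9, 4, 10, 4, 12].
  S_2 = Σ v_i α_i^2 r_i = 3·9·8 + 4·4·11 + 7·10·6 + 11·4·4 + 1·12·12 = 1132 ≡ 1.
  S = (10, 7, 1) ≠ 0, so r is not a codeword (an error is present).
Step 3: locate the error. For a single error e at position i, S_ℓ = v_i·e·α_i^ℓ, so α_err = S_1/S_0.
  S_0^{−1} = 10^{−1} = 4 (mod 13), so α_err = 7·4 = 28 ≡ 2 = α_2. Error position i = 2.
  Consistency check: S_2/S_1 = 1·2 = 2 ≡ 2 = α_err ✓ (single-error assumption holds).
Step 4: error magnitude e = S_0/v_2 = S_0·∏_{j≠2}(α_2 − α_j) = 10·10 = 100 ≡ 9 (mod 13).
Step 5: correct position 2: c_2 = r_2 − e = 11 − 9 ≡ 2 (mod 13). Hence c = [8, 2, 6, 4, 12].
  Check: interpolating c through the α_i gives m(x) = 3 + 6·x (degree < 2) with m(α_i) = c_i for every i, so c is indeed a codeword.


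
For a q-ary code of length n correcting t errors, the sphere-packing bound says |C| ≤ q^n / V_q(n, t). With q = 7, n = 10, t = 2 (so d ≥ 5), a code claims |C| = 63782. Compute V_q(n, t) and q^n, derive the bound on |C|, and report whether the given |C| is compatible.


V_q(n, t) = 1681, q^n = 282475249, Hamming bound = 168040, |C| = 63782 ≤ bound (satisfied).

Step 1: Compute V_q(n, t) = Σ_{j=0}^2 C(n, j) (q−1)^j.
  j = 0: C(10,0)·(6)^0 = 1·1 = 1.
  j = 1: C(10,1)·(6)^1 = 10·6 = 60.
  j = 2: C(10,2)·(6)^2 = 45·36 = 1620.
  V_q(n, t) = 1 + 60 + 1620 = 1681.
Step 2: q^n = 7^10 = 282475249.
Step 3: Hamming bound ⌊q^n / V_q(n,t)⌋ = ⌊282475249/1681⌋ = 168040.
Step 4: Compare |C| = 63782 to 168040: satisfied.
The claimed |C| lies below the Hamming bound.


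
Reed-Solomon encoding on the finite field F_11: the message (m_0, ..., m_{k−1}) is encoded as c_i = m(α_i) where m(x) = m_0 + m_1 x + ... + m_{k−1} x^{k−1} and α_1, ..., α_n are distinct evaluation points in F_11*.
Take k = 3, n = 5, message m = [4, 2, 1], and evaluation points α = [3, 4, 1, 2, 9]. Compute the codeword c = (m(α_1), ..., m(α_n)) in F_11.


c = [8, 6, 7, 1, 4]

Message polynomial: m(x) = 4 + 2·x + 1·x^2 (mod 11).
For each evaluation point α_i, compute m(α_i) mod 11:
  α_1 = 3: Horner steps 1 → 5 → 8, so m(3) = 8.
  α_2 = 4: Horner steps 1 → 6 → 6, so m(4) = 6.
  α_3 = 1: Horner steps 1 → 3 → 7, so m(1) = 7.
  α_4 = 2: Horner steps 1 → 4 → 1, so m(2) = 1.
  α_5 = 9: Horner steps 1 → 0 → 4, so m(9) = 4.
Codeword c = [8, 6, 7, 1, 4] ∈ F_11^5.


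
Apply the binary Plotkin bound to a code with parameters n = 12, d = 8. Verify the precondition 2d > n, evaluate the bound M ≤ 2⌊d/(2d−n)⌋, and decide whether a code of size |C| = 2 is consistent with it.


Plotkin bound M ≤ 4; given |C| = 2 ≤ bound (satisfied).

Check applicability: 2d = 16, n = 12.
2d − n = 4 > 0, so Plotkin applies.
Compute d/(2d−n) = 8/4 ≈ 2.0000.
⌊d/(2d−n)⌋ = 2.
Plotkin bound: M ≤ 2·2 = 4.
Given |C| = 2, check: satisfied.
This |C| is below the Plotkin bound.


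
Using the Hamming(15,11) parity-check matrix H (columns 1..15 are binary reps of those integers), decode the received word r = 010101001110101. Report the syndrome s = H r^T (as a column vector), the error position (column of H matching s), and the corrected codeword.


s = (1, 0, 1, 0)^T, error position = 10, corrected codeword c = 010101001010101

Compute s = H r^T mod 2 one row at a time:
  s_1 = 0 + 1 + 1 + 1 + 0 + 1 + 0 + 1 = 5 ≡ 1 (mod 2).
  s_2 = 1 + 0 + 1 + 0 + 0 + 1 + 0 + 1 = 4 ≡ 0 (mod 2).
  s_3 = 1 + 0 + 1 + 0 + 1 + 1 + 0 + 1 = 5 ≡ 1 (mod 2).
  s_4 = 0 + 0 + 0 + 0 + 1 + 1 + 1 + 1 = 4 ≡ 0 (mod 2).
s = (1, 0, 1, 0)^T — this equals column 10 of H (binary 1010), so error is at position 10.
Correct: flip bit 10 of r = 010101001110101 to get c = 010101001010101.


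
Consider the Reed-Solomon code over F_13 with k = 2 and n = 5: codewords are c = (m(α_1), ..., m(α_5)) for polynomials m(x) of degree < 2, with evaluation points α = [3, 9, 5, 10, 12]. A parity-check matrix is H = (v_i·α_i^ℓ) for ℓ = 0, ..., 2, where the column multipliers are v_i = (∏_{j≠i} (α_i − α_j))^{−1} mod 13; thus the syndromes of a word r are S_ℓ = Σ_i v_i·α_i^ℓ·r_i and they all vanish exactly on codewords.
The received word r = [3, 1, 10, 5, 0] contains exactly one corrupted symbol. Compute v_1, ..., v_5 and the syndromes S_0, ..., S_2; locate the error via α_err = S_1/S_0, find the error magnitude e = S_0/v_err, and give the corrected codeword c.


S = (2, 10, 11), error at position 3, error magnitude e = 12, c = [3, 1, 11, 5, 0].

Step 1: column multipliers v_i = (∏_{j≠i}(α_i − α_j))^{−1} mod 13.
  i = 1 (α = 3): (3−9)(3−5)(3−10)(3−12) = (−6)·(−2)·(−7)·(−9) = 756 ≡ 2, so v_1 = 2^{−1} = 7 (mod 13).
  i = 2 (α = 9): (9−3)(9−5)(9−10)(9−12) = 6·4·(−1)·(−3) = 72 ≡ 7, so v_2 = 7^{−1} = 2 (mod 13).
  i = 3 (α = 5): (5−3)(5−9)(5−10)(5−12) = 2·(−4)·(−5)·(−7) = −280 ≡ 6, so v_3 = 6^{−1} = 11 (mod 13).
  i = 4 (α = 10): (10−3)(10−9)(10−5)(10−12) = 7·1·5·(−2) = −70 ≡ 8, so v_4 = 8^{−1} = 5 (mod 13).
  i = 5 (α = 12): (12−3)(12−9)(12−5)(12−10) = 9·3·7·2 = 378 ≡ 1, so v_5 = 1^{−1} = 1 (mod 13).
  v = [7, 2, 11, 5, 1].
Step 2: syndromes of r = [3, 1, 10, 5, 0] (all sums mod 13).
  S_0 = Σ v_i r_i = 7·3 + 2·1 + 11·10 + 5·5 + 1·0 = 158 ≡ 2.
  S_1 = Σ v_i α_i r_i = 7·3·3 + 2·9·1 + 11·5·10 + 5·10·5 + 1·12·0 = 881 ≡ 10.
  α_i^2 mod 13 = [9, 3, 12, 9, 1].
  S_2 = Σ v_i α_i^2 r_i = 7·9·3 + 2·3·1 + 11·12·10 + 5·9·5 + 1·1·0 = 1740 ≡ 11.
  S = (2, 10, 11) ≠ 0, so r is not a codeword (an error is present).
Step 3: locate the error. For a single error e at position i, S_ℓ = v_i·e·α_i^ℓ, so α_err = S_1/S_0.
  S_0^{−1} = 2^{−1} = 7 (mod 13), so α_err = 10·7 = 70 ≡ 5 = α_3. Error position i = 3.
  Consistency check: S_2/S_1 = 11·4 = 44 ≡ 5 = α_err ✓ (single-error assumption holds).
Step 4: error magnitude e = S_0/v_3 = S_0·∏_{j≠3}(α_3 − α_j) = 2·6 = 12 ≡ 12 (mod 13).
Step 5: correct position 3: c_3 = r_3 − e = 10 − 12 ≡ 11 (mod 13). Hence c = [3, 1, 11, 5, 0].
  Check: interpolating c through the α_i gives m(x) = 4 + 4·x (degree < 2) with m(α_i) = c_i for every i, so c is indeed a codeword.


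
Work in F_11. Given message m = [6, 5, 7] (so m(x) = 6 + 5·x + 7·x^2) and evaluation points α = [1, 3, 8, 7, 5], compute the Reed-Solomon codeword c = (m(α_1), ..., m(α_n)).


c = [7, 7, 10, 10, 8]

Message polynomial: m(x) = 6 + 5·x + 7·x^2 (mod 11).
For each evaluation point α_i, compute m(α_i) mod 11:
  α_1 = 1: Horner steps 7 → 1 → 7, so m(1) = 7.
  α_2 = 3: Horner steps 7 → 4 → 7, so m(3) = 7.
  α_3 = 8: Horner steps 7 → 6 → 10, so m(8) = 10.
  α_4 = 7: Horner steps 7 → 10 → 10, so m(7) = 10.
  α_5 = 5: Horner steps 7 → 7 → 8, so m(5) = 8.
Codeword c = [7, 7, 10, 10, 8] ∈ F_11^5.


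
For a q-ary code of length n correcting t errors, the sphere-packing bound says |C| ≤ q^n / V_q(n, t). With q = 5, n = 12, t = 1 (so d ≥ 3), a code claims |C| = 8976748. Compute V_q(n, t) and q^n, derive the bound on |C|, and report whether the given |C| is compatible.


V_q(n, t) = 49, q^n = 244140625, Hamming bound = 4982461, |C| = 8976748 > bound (violated).

Step 1: Compute V_q(n, t) = Σ_{j=0}^1 C(n, j) (q−1)^j.
  j = 0: C(12,0)·(4)^0 = 1·1 = 1.
  j = 1: C(12,1)·(4)^1 = 12·4 = 48.
  V_q(n, t) = 1 + 48 = 49.
Step 2: q^n = 5^12 = 244140625.
Step 3: Hamming bound ⌊q^n / V_q(n,t)⌋ = ⌊244140625/49⌋ = 4982461.
Step 4: Compare |C| = 8976748 to 4982461: violated.
The claimed |C| lies above the Hamming bound, so no 5-ary code of length 12 with d ≥ 3 can have 8976748 codewords.


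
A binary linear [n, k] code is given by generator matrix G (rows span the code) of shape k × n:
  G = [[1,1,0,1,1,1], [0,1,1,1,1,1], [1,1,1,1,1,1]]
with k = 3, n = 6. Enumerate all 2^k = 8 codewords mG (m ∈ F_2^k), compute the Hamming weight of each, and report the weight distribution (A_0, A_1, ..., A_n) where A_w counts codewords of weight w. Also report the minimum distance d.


Weight distribution: A_0 = 1, A_1 = 2, A_2 = 1, A_4 = 1, A_5 = 2, A_6 = 1. Minimum distance d = 1.

Enumerate all 2^3 = 8 messages m ∈ F_2^3.
For each, compute codeword c = mG in F_2^6, then tally its weight.
  m = 000 → c = 000000, weight = 0.
  m = 100 → c = 110111, weight = 5.
  m = 010 → c = 011111, weight = 5.
  m = 110 → c = 101000, weight = 2.
  m = 001 → c = 111111, weight = 6.
  m = 101 → c = 001000, weight = 1.
  m = 011 → c = 100000, weight = 1.
  m = 111 → c = 010111, weight = 4.
Tally weights:
  weight 0: 1 codewords.
  weight 1: 2 codewords.
  weight 2: 1 codewords.
  weight 4: 1 codewords.
  weight 5: 2 codewords.
  weight 6: 1 codewords.
Minimum distance d = smallest w > 0 with A_w > 0 = 1.
Sanity: Σ A_w = 8 = 2^3 = 8 ✓.


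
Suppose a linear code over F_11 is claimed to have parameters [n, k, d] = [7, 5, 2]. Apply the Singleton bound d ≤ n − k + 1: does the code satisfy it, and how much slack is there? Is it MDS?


Singleton RHS = n − k + 1 = 3, slack = 1, bound satisfied, not MDS.

Singleton bound: d ≤ n − k + 1.
Here n = 7, k = 5, so n − k + 1 = 3.
Given d = 2, check d ≤ 3: YES.
Slack = (n − k + 1) − d = 1.
The code is NOT MDS (slack = 1 > 0).
Description: the claimed parameters are [7, 5, 2]_11; such a code would be non-MDS.


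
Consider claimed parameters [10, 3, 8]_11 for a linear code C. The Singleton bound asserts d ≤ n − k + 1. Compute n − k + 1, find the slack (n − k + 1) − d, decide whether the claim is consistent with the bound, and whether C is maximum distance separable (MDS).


Singleton RHS = n − k + 1 = 8, slack = 0, bound satisfied, MDS.

Singleton bound: d ≤ n − k + 1.
Here n = 10, k = 3, so n − k + 1 = 8.
Given d = 8, check d ≤ 8: YES.
Slack = (n − k + 1) − d = 0.
The code is MDS (slack = 0).
Description: the claimed parameters are [10, 3, 8]_11; such a code would be MDS (meets Singleton bound).


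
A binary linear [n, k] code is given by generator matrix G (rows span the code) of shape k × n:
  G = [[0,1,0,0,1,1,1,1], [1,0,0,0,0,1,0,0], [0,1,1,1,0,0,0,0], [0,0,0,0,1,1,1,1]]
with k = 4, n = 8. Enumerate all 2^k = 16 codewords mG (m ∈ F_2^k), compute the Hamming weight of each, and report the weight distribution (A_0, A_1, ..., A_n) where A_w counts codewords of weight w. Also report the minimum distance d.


Weight distribution: A_0 = 1, A_1 = 1, A_2 = 2, A_3 = 2, A_4 = 3, A_5 = 3, A_6 = 2, A_7 = 2. Minimum distance d = 1.

Enumerate all 2^4 = 16 messages m ∈ F_2^4.
For each, compute codeword c = mG in F_2^8, then tally its weight.
  m = 0000 → c = 00000000, weight = 0.
  m = 1000 → c = 01001111, weight = 5.
  m = 0100 → c = 10000100, weight = 2.
  m = 1100 → c = 11001011, weight = 5.
  m = 0010 → c = 01110000, weight = 3.
  m = 1010 → c = 00111111, weight = 6.
  m = 0110 → c = 11110100, weight = 5.
  m = 1110 → c = 10111011, weight = 6.
  m = 0001 → c = 00001111, weight = 4.
  m = 1001 → c = 01000000, weight = 1.
  m = 0101 → c = 10001011, weight = 4.
  m = 1101 → c = 11000100, weight = 3.
  m = 0011 → c = 01111111, weight = 7.
  m = 1011 → c = 00110000, weight = 2.
  m = 0111 → c = 11111011, weight = 7.
  m = 1111 → c = 10110100, weight = 4.
Tally weights:
  weight 0: 1 codewords.
  weight 1: 1 codewords.
  weight 2: 2 codewords.
  weight 3: 2 codewords.
  weight 4: 3 codewords.
  weight 5: 3 codewords.
  weight 6: 2 codewords.
  weight 7: 2 codewords.
Minimum distance d = smallest w > 0 with A_w > 0 = 1.
Sanity: Σ A_w = 16 = 2^4 = 16 ✓.


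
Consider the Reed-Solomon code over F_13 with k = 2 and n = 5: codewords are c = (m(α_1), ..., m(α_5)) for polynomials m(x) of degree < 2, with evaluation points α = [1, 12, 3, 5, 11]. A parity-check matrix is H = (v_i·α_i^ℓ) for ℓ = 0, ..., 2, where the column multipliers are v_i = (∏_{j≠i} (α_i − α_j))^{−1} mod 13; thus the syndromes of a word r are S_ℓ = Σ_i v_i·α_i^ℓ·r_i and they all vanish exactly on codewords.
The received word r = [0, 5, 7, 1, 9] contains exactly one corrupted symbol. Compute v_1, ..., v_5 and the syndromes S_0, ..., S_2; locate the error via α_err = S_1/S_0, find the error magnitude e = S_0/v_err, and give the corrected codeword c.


S = (3, 10, 3), error at position 2, error magnitude e = 12, c = [0, 6, 7, 1, 9].

Step 1: column multipliers v_i = (∏_{j≠i}(α_i − α_j))^{−1} mod 13.
  i = 1 (α = 1): (1−12)(1−3)(1−5)(1−11) = (−11)·(−2)·(−4)·(−10) = 880 ≡ 9, so v_1 = 9^{−1} = 3 (mod 13).
  i = 2 (α = 12): (12−1)(12−3)(12−5)(12−11) = 11·9·7·1 = 693 ≡ 4, so v_2 = 4^{−1} = 10 (mod 13).
  i = 3 (α = 3): (3−1)(3−12)(3−5)(3−11) = 2·(−9)·(−2)·(−8) = −288 ≡ 11, so v_3 = 11^{−1} = 6 (mod 13).
  i = 4 (α = 5): (5−1)(5−12)(5−3)(5−11) = 4·(−7)·2·(−6) = 336 ≡ 11, so v_4 = 11^{−1} = 6 (mod 13).
  i = 5 (α = 11): (11−1)(11−12)(11−3)(11−5) = 10·(−1)·8·6 = −480 ≡ 1, so v_5 = 1^{−1} = 1 (mod 13).
  v = [3, 10, 6, 6, 1].
Step 2: syndromes of r = [0, 5, 7, 1, 9] (all sums mod 13).
  S_0 = Σ v_i r_i = 3·0 + 10·5 + 6·7 + 6·1 + 1·9 = 107 ≡ 3.
  S_1 = Σ v_i α_i r_i = 3·1·0 + 10·12·5 + 6·3·7 + 6·5·1 + 1·11·9 = 855 ≡ 10.
  α_i^2 mod 13 = [1, 1, 9, 12, 4].
  S_2 = Σ v_i α_i^2 r_i = 3·1·0 + 10·1·5 + 6·9·7 + 6·12·1 + 1·4·9 = 536 ≡ 3.
  S = (3, 10, 3) ≠ 0, so r is not a codeword (an error is present).
Step 3: locate the error. For a single error e at position i, S_ℓ = v_i·e·α_i^ℓ, so α_err = S_1/S_0.
  S_0^{−1} = 3^{−1} = 9 (mod 13), so α_err = 10·9 = 90 ≡ 12 = α_2. Error position i = 2.
  Consistency check: S_2/S_1 = 3·4 = 12 ≡ 12 = α_err ✓ (single-error assumption holds).
Step 4: error magnitude e = S_0/v_2 = S_0·∏_{j≠2}(α_2 − α_j) = 3·4 = 12 ≡ 12 (mod 13).
Step 5: correct position 2: c_2 = r_2 − e = 5 − 12 ≡ 6 (mod 13). Hence c = [0, 6, 7, 1, 9].
  Check: interpolating c through the α_i gives m(x) = 3 + 10·x (degree < 2) with m(α_i) = c_i for every i, so c is indeed a codeword.


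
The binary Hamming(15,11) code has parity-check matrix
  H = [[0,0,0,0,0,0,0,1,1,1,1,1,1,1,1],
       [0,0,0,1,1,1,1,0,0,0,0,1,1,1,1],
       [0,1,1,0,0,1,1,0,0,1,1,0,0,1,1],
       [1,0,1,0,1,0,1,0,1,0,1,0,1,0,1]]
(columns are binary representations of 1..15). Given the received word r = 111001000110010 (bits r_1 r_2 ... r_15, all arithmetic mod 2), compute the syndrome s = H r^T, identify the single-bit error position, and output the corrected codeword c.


s = (1, 0, 0, 1)^T, error position = 9, corrected codeword c = 111001001110010

Compute s = H r^T mod 2 one row at a time:
  s_1 = 0 + 0 + 1 + 1 + 0 + 0 + 1 + 0 = 3 ≡ 1 (mod 2).
  s_2 = 0 + 0 + 1 + 0 + 0 + 0 + 1 + 0 = 2 ≡ 0 (mod 2).
  s_3 = 1 + 1 + 1 + 0 + 1 + 1 + 1 + 0 = 6 ≡ 0 (mod 2).
  s_4 = 1 + 1 + 0 + 0 + 0 + 1 + 0 + 0 = 3 ≡ 1 (mod 2).
s = (1, 0, 0, 1)^T — this equals column 9 of H (binary 1001), so error is at position 9.
Correct: flip bit 9 of r = 111001000110010 to get c = 111001001110010.


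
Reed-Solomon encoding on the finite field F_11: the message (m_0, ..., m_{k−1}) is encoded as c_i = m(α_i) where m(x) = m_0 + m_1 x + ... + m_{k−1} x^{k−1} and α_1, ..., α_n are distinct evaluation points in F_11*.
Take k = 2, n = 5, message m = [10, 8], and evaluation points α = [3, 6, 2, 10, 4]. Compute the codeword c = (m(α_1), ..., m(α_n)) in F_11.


c = [1, 3, 4, 2, 9]

Message polynomial: m(x) = 10 + 8·x (mod 11).
For each evaluation point α_i, compute m(α_i) mod 11:
  α_1 = 3: Horner steps 8 → 1, so m(3) = 1.
  α_2 = 6: Horner steps 8 → 3, so m(6) = 3.
  α_3 = 2: Horner steps 8 → 4, so m(2) = 4.
  α_4 = 10: Horner steps 8 → 2, so m(10) = 2.
  α_5 = 4: Horner steps 8 → 9, so m(4) = 9.
Codeword c = [1, 3, 4, 2, 9] ∈ F_11^5.


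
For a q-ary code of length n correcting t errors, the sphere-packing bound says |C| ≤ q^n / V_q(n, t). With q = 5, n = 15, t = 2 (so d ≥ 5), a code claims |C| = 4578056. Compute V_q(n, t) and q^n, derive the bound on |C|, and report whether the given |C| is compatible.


V_q(n, t) = 1741, q^n = 30517578125, Hamming bound = 17528764, |C| = 4578056 ≤ bound (satisfied).

Step 1: Compute V_q(n, t) = Σ_{j=0}^2 C(n, j) (q−1)^j.
  j = 0: C(15,0)·(4)^0 = 1·1 = 1.
  j = 1: C(15,1)·(4)^1 = 15·4 = 60.
  j = 2: C(15,2)·(4)^2 = 105·16 = 1680.
  V_q(n, t) = 1 + 60 + 1680 = 1741.
Step 2: q^n = 5^15 = 30517578125.
Step 3: Hamming bound ⌊q^n / V_q(n,t)⌋ = ⌊30517578125/1741⌋ = 17528764.
Step 4: Compare |C| = 4578056 to 17528764: satisfied.
The claimed |C| lies below the Hamming bound.
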